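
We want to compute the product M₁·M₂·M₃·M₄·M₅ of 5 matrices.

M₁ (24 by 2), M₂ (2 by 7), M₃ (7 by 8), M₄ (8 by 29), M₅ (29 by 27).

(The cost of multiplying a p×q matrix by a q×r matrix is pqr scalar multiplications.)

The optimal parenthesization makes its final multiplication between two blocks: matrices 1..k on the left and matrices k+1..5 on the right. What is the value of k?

Adjacent pairs: M₁M₂ = 24·2·7 = 336; M₂M₃ = 2·7·8 = 112; M₃M₄ = 7·8·29 = 1624; M₄M₅ = 8·29·27 = 6264.
Length 3: M₁..M₃: k=1: 0+112+24·2·8=496; k=2: 336+0+24·7·8=1680 → min 496 | M₂..M₄: k=2: 0+1624+2·7·29=2030; k=3: 112+0+2·8·29=576 → min 576 | M₃..M₅: k=3: 0+6264+7·8·27=7776; k=4: 1624+0+7·29·27=7105 → min 7105.
Length 4: M₁..M₄: k=1: 0+576+24·2·29=1968; k=2: 336+1624+24·7·29=6832; k=3: 496+0+24·8·29=6064 → min 1968 | M₂..M₅: k=2: 0+7105+2·7·27=7483; k=3: 112+6264+2·8·27=6808; k=4: 576+0+2·29·27=2142 → min 2142.
Top-level splits: k=1: (M₁..M₁)·(M₂..M₅) → 0+2142+24·2·27 = 3438; k=2: (M₁..M₂)·(M₃..M₅) → 336+7105+24·7·27 = 11977; k=3: (M₁..M₃)·(M₄..M₅) → 496+6264+24·8·27 = 11944; k=4: (M₁..M₄)·(M₅..M₅) → 1968+0+24·29·27 = 20760.
Best split is after M₁, i.e. k = 1.

1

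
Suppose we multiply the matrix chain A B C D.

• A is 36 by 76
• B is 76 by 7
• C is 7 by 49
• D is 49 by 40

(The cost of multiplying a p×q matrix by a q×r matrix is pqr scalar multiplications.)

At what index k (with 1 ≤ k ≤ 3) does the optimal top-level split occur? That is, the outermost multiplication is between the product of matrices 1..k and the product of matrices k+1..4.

Adjacent pairs: AB = 36·76·7 = 19152; BC = 76·7·49 = 26068; CD = 7·49·40 = 13720.
Length 3: A..C: k=1: 0+26068+36·76·49=160132; k=2: 19152+0+36·7·49=31500 → min 31500 | B..D: k=2: 0+13720+76·7·40=35000; k=3: 26068+0+76·49·40=175028 → min 35000.
Top-level splits: k=1: (A..A)·(B..D) → 0+35000+36·76·40 = 144440; k=2: (A..B)·(C..D) → 19152+13720+36·7·40 = 42952; k=3: (A..C)·(D..D) → 31500+0+36·49·40 = 102060.
Best split is after B, i.e. k = 2.

2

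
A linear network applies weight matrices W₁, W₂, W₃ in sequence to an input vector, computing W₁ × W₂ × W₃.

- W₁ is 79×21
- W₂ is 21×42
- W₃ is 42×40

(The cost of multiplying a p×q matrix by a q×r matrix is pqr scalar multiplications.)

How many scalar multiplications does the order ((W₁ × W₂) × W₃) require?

(W₁ × W₂): 79×21 by 21×42 → 79×42, cost 79·21·42 = 69678
((W₁ × W₂) × W₃): 79×42 by 42×40 → 79×40, cost 79·42·40 = 132720; cumulative 202398
Total: 202398 scalar multiplications.

202398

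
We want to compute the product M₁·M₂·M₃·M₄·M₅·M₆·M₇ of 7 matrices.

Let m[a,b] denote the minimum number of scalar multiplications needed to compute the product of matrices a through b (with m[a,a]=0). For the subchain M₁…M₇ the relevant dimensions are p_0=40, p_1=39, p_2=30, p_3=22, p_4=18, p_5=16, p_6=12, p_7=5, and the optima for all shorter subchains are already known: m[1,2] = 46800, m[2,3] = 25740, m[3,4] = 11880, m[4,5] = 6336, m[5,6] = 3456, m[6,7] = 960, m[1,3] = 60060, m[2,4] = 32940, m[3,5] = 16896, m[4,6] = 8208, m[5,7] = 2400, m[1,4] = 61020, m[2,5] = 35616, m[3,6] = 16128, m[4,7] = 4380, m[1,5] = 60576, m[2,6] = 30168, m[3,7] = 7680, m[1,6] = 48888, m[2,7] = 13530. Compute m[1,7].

21330

m[1,7] = min over k∈[1,6] of m[1,k]+m[k+1,7]+p_{0}·p_k·p_{7}.
k=1: 0 + 13530 + 40·39·5 = 21330; k=2: 46800 + 7680 + 40·30·5 = 60480; k=3: 60060 + 4380 + 40·22·5 = 68840; k=4: 61020 + 2400 + 40·18·5 = 67020; k=5: 60576 + 960 + 40·16·5 = 64736; k=6: 48888 + 0 + 40·12·5 = 51288.
Minimum: 21330 at k=1.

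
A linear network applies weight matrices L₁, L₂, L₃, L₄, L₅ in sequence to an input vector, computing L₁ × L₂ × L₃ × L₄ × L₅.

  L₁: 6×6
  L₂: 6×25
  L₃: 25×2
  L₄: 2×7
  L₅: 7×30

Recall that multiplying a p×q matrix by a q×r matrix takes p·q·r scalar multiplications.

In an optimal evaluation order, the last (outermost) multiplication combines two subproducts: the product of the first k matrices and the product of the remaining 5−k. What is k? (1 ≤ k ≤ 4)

3

Adjacent pairs: L₁L₂ = 6·6·25 = 900; L₂L₃ = 6·25·2 = 300; L₃L₄ = 25·2·7 = 350; L₄L₅ = 2·7·30 = 420.
Length 3: L₁..L₃: k=1: 0+300+6·6·2=372; k=2: 900+0+6·25·2=1200 → min 372 | L₂..L₄: k=2: 0+350+6·25·7=1400; k=3: 300+0+6·2·7=384 → min 384 | L₃..L₅: k=3: 0+420+25·2·30=1920; k=4: 350+0+25·7·30=5600 → min 1920.
Length 4: L₁..L₄: k=1: 0+384+6·6·7=636; k=2: 900+350+6·25·7=2300; k=3: 372+0+6·2·7=456 → min 456 | L₂..L₅: k=2: 0+1920+6·25·30=6420; k=3: 300+420+6·2·30=1080; k=4: 384+0+6·7·30=1644 → min 1080.
Top-level splits: k=1: (L₁..L₁)·(L₂..L₅) → 0+1080+6·6·30 = 2160; k=2: (L₁..L₂)·(L₃..L₅) → 900+1920+6·25·30 = 7320; k=3: (L₁..L₃)·(L₄..L₅) → 372+420+6·2·30 = 1152; k=4: (L₁..L₄)·(L₅..L₅) → 456+0+6·7·30 = 1716.
Best split is after L₃, i.e. k = 3.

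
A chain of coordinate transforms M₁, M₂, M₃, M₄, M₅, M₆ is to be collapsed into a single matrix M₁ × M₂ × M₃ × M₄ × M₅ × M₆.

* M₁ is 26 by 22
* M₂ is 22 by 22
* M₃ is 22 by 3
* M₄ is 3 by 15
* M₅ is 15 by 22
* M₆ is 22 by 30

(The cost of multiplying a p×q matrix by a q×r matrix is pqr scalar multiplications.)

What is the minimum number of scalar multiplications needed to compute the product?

Adjacent pairs: M₁M₂ = 26·22·22 = 12584; M₂M₃ = 22·22·3 = 1452; M₃M₄ = 22·3·15 = 990; M₄M₅ = 3·15·22 = 990; M₅M₆ = 15·22·30 = 9900.
Length 3: M₁..M₃: k=1: 0+1452+26·22·3=3168; k=2: 12584+0+26·22·3=14300 → min 3168 | M₂..M₄: k=2: 0+990+22·22·15=8250; k=3: 1452+0+22·3·15=2442 → min 2442 | M₃..M₅: k=3: 0+990+22·3·22=2442; k=4: 990+0+22·15·22=8250 → min 2442 | M₄..M₆: k=4: 0+9900+3·15·30=11250; k=5: 990+0+3·22·30=2970 → min 2970.
Length 4: M₁..M₄: k=1: 0+2442+26·22·15=11022; k=2: 12584+990+26·22·15=22154; k=3: 3168+0+26·3·15=4338 → min 4338 | M₂..M₅: k=2: 0+2442+22·22·22=13090; k=3: 1452+990+22·3·22=3894; k=4: 2442+0+22·15·22=9702 → min 3894 | M₃..M₆: k=3: 0+2970+22·3·30=4950; k=4: 990+9900+22·15·30=20790; k=5: 2442+0+22·22·30=16962 → min 4950.
Length 5: M₁..M₅: k=1: 0+3894+26·22·22=16478; k=2: 12584+2442+26·22·22=27610; k=3: 3168+990+26·3·22=5874; k=4: 4338+0+26·15·22=12918 → min 5874 | M₂..M₆: k=2: 0+4950+22·22·30=19470; k=3: 1452+2970+22·3·30=6402; k=4: 2442+9900+22·15·30=22242; k=5: 3894+0+22·22·30=18414 → min 6402.
Length 6: M₁..M₆: k=1: 0+6402+26·22·30=23562; k=2: 12584+4950+26·22·30=34694; k=3: 3168+2970+26·3·30=8478; k=4: 4338+9900+26·15·30=25938; k=5: 5874+0+26·22·30=23034 → min 8478.
Optimal order: ((M₁ × (M₂ × M₃)) × ((M₄ × M₅) × M₆)) with cost 8478.

8478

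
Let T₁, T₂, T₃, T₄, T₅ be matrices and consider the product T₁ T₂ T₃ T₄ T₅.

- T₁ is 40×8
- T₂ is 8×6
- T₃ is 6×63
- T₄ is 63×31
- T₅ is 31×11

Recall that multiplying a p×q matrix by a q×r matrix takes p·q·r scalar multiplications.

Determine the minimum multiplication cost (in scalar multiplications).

Adjacent pairs: T₁T₂ = 40·8·6 = 1920; T₂T₃ = 8·6·63 = 3024; T₃T₄ = 6·63·31 = 11718; T₄T₅ = 63·31·11 = 21483.
Length 3: T₁..T₃: k=1: 0+3024+40·8·63=23184; k=2: 1920+0+40·6·63=17040 → min 17040 | T₂..T₄: k=2: 0+11718+8·6·31=13206; k=3: 3024+0+8·63·31=18648 → min 13206 | T₃..T₅: k=3: 0+21483+6·63·11=25641; k=4: 11718+0+6·31·11=13764 → min 13764.
Length 4: T₁..T₄: k=1: 0+13206+40·8·31=23126; k=2: 1920+11718+40·6·31=21078; k=3: 17040+0+40·63·31=95160 → min 21078 | T₂..T₅: k=2: 0+13764+8·6·11=14292; k=3: 3024+21483+8·63·11=30051; k=4: 13206+0+8·31·11=15934 → min 14292.
Length 5: T₁..T₅: k=1: 0+14292+40·8·11=17812; k=2: 1920+13764+40·6·11=18324; k=3: 17040+21483+40·63·11=66243; k=4: 21078+0+40·31·11=34718 → min 17812.
Optimal order: (T₁ (T₂ ((T₃ T₄) T₅))) with cost 17812.

17812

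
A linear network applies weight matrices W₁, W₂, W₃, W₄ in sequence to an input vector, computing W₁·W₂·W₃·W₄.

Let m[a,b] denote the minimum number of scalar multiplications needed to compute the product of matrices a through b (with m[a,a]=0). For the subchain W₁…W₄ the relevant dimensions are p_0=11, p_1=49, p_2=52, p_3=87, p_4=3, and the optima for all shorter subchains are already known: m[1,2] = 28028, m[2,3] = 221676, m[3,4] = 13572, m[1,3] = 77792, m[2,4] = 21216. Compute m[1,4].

m[1,4] = min over k∈[1,3] of m[1,k]+m[k+1,4]+p_{0}·p_k·p_{4}.
k=1: 0 + 21216 + 11·49·3 = 22833; k=2: 28028 + 13572 + 11·52·3 = 43316; k=3: 77792 + 0 + 11·87·3 = 80663.
Minimum: 22833 at k=1.

22833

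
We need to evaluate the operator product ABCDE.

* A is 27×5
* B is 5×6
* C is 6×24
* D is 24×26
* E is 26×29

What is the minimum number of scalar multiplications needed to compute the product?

11525

Adjacent pairs: AB = 27·5·6 = 810; BC = 5·6·24 = 720; CD = 6·24·26 = 3744; DE = 24·26·29 = 18096.
Length 3: A..C: k=1: 0+720+27·5·24=3960; k=2: 810+0+27·6·24=4698 → min 3960 | B..D: k=2: 0+3744+5·6·26=4524; k=3: 720+0+5·24·26=3840 → min 3840 | C..E: k=3: 0+18096+6·24·29=22272; k=4: 3744+0+6·26·29=8268 → min 8268.
Length 4: A..D: k=1: 0+3840+27·5·26=7350; k=2: 810+3744+27·6·26=8766; k=3: 3960+0+27·24·26=20808 → min 7350 | B..E: k=2: 0+8268+5·6·29=9138; k=3: 720+18096+5·24·29=22296; k=4: 3840+0+5·26·29=7610 → min 7610.
Length 5: A..E: k=1: 0+7610+27·5·29=11525; k=2: 810+8268+27·6·29=13776; k=3: 3960+18096+27·24·29=40848; k=4: 7350+0+27·26·29=27708 → min 11525.
Optimal order: (A(((BC)D)E)) with cost 11525.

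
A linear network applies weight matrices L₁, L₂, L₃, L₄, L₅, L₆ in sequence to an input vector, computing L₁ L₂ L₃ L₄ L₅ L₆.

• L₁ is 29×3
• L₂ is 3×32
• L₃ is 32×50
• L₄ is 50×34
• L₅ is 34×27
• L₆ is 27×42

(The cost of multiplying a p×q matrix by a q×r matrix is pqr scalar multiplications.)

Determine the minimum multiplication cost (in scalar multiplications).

Adjacent pairs: L₁L₂ = 29·3·32 = 2784; L₂L₃ = 3·32·50 = 4800; L₃L₄ = 32·50·34 = 54400; L₄L₅ = 50·34·27 = 45900; L₅L₆ = 34·27·42 = 38556.
Length 3: L₁..L₃: k=1: 0+4800+29·3·50=9150; k=2: 2784+0+29·32·50=49184 → min 9150 | L₂..L₄: k=2: 0+54400+3·32·34=57664; k=3: 4800+0+3·50·34=9900 → min 9900 | L₃..L₅: k=3: 0+45900+32·50·27=89100; k=4: 54400+0+32·34·27=83776 → min 83776 | L₄..L₆: k=4: 0+38556+50·34·42=109956; k=5: 45900+0+50·27·42=102600 → min 102600.
Length 4: L₁..L₄: k=1: 0+9900+29·3·34=12858; k=2: 2784+54400+29·32·34=88736; k=3: 9150+0+29·50·34=58450 → min 12858 | L₂..L₅: k=2: 0+83776+3·32·27=86368; k=3: 4800+45900+3·50·27=54750; k=4: 9900+0+3·34·27=12654 → min 12654 | L₃..L₆: k=3: 0+102600+32·50·42=169800; k=4: 54400+38556+32·34·42=138652; k=5: 83776+0+32·27·42=120064 → min 120064.
Length 5: L₁..L₅: k=1: 0+12654+29·3·27=15003; k=2: 2784+83776+29·32·27=111616; k=3: 9150+45900+29·50·27=94200; k=4: 12858+0+29·34·27=39480 → min 15003 | L₂..L₆: k=2: 0+120064+3·32·42=124096; k=3: 4800+102600+3·50·42=113700; k=4: 9900+38556+3·34·42=52740; k=5: 12654+0+3·27·42=16056 → min 16056.
Length 6: L₁..L₆: k=1: 0+16056+29·3·42=19710; k=2: 2784+120064+29·32·42=161824; k=3: 9150+102600+29·50·42=172650; k=4: 12858+38556+29·34·42=92826; k=5: 15003+0+29·27·42=47889 → min 19710.
Optimal order: (L₁ ((((L₂ L₃) L₄) L₅) L₆)) with cost 19710.

19710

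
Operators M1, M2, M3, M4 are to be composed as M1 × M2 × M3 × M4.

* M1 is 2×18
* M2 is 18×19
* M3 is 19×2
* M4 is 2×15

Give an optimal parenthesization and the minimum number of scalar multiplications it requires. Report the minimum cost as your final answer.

Adjacent pairs: M1M2 = 2·18·19 = 684; M2M3 = 18·19·2 = 684; M3M4 = 19·2·15 = 570.
Length 3: M1..M3: k=1: 0+684+2·18·2=756; k=2: 684+0+2·19·2=760 → min 756 | M2..M4: k=2: 0+570+18·19·15=5700; k=3: 684+0+18·2·15=1224 → min 1224.
Length 4: M1..M4: k=1: 0+1224+2·18·15=1764; k=2: 684+570+2·19·15=1824; k=3: 756+0+2·2·15=816 → min 816.
Optimal parenthesization: ((M1 × (M2 × M3)) × M4) with cost 816.

816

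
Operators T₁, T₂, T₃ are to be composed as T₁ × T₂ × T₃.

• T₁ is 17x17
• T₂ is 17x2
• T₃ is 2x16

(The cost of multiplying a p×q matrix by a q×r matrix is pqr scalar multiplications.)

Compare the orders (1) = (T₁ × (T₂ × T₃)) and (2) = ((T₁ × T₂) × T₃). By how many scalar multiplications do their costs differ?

Order (1) = (T₁ × (T₂ × T₃)): (T₂ × T₃): 17×2 by 2×16 → 17×16, cost 17·2·16 = 544; (T₁ × (T₂ × T₃)): 17×17 by 17×16 → 17×16, cost 17·17·16 = 4624; cumulative 5168. Total 5168.
Order (2) = ((T₁ × T₂) × T₃): (T₁ × T₂): 17×17 by 17×2 → 17×2, cost 17·17·2 = 578; ((T₁ × T₂) × T₃): 17×2 by 2×16 → 17×16, cost 17·2·16 = 544; cumulative 1122. Total 1122.
Difference: |5168 − 1122| = 4046.

4046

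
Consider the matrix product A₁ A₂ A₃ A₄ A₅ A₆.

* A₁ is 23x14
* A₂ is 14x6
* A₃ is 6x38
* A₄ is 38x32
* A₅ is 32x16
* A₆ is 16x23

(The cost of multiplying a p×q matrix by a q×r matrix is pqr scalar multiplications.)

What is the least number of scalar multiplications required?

17682

Adjacent pairs: A₁A₂ = 23·14·6 = 1932; A₂A₃ = 14·6·38 = 3192; A₃A₄ = 6·38·32 = 7296; A₄A₅ = 38·32·16 = 19456; A₅A₆ = 32·16·23 = 11776.
Length 3: A₁..A₃: k=1: 0+3192+23·14·38=15428; k=2: 1932+0+23·6·38=7176 → min 7176 | A₂..A₄: k=2: 0+7296+14·6·32=9984; k=3: 3192+0+14·38·32=20216 → min 9984 | A₃..A₅: k=3: 0+19456+6·38·16=23104; k=4: 7296+0+6·32·16=10368 → min 10368 | A₄..A₆: k=4: 0+11776+38·32·23=39744; k=5: 19456+0+38·16·23=33440 → min 33440.
Length 4: A₁..A₄: k=1: 0+9984+23·14·32=20288; k=2: 1932+7296+23·6·32=13644; k=3: 7176+0+23·38·32=35144 → min 13644 | A₂..A₅: k=2: 0+10368+14·6·16=11712; k=3: 3192+19456+14·38·16=31160; k=4: 9984+0+14·32·16=17152 → min 11712 | A₃..A₆: k=3: 0+33440+6·38·23=38684; k=4: 7296+11776+6·32·23=23488; k=5: 10368+0+6·16·23=12576 → min 12576.
Length 5: A₁..A₅: k=1: 0+11712+23·14·16=16864; k=2: 1932+10368+23·6·16=14508; k=3: 7176+19456+23·38·16=40616; k=4: 13644+0+23·32·16=25420 → min 14508 | A₂..A₆: k=2: 0+12576+14·6·23=14508; k=3: 3192+33440+14·38·23=48868; k=4: 9984+11776+14·32·23=32064; k=5: 11712+0+14·16·23=16864 → min 14508.
Length 6: A₁..A₆: k=1: 0+14508+23·14·23=21914; k=2: 1932+12576+23·6·23=17682; k=3: 7176+33440+23·38·23=60718; k=4: 13644+11776+23·32·23=42348; k=5: 14508+0+23·16·23=22972 → min 17682.
Optimal order: ((A₁ A₂) (((A₃ A₄) A₅) A₆)) with cost 17682.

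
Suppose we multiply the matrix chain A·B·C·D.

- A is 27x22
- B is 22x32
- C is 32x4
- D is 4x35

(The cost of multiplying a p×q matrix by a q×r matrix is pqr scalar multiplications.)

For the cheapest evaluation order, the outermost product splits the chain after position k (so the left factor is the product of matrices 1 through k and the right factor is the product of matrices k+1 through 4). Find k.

Adjacent pairs: AB = 27·22·32 = 19008; BC = 22·32·4 = 2816; CD = 32·4·35 = 4480.
Length 3: A..C: k=1: 0+2816+27·22·4=5192; k=2: 19008+0+27·32·4=22464 → min 5192 | B..D: k=2: 0+4480+22·32·35=29120; k=3: 2816+0+22·4·35=5896 → min 5896.
Top-level splits: k=1: (A..A)·(B..D) → 0+5896+27·22·35 = 26686; k=2: (A..B)·(C..D) → 19008+4480+27·32·35 = 53728; k=3: (A..C)·(D..D) → 5192+0+27·4·35 = 8972.
Best split is after C, i.e. k = 3.

3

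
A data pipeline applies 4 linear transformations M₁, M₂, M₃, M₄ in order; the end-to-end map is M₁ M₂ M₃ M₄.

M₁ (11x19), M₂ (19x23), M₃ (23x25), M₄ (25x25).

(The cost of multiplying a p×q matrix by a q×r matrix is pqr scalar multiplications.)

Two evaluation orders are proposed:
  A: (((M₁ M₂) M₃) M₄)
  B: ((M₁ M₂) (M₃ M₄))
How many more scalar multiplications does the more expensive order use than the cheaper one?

Order A = (((M₁ M₂) M₃) M₄): (M₁ M₂): 11×19 by 19×23 → 11×23, cost 11·19·23 = 4807; ((M₁ M₂) M₃): 11×23 by 23×25 → 11×25, cost 11·23·25 = 6325; cumulative 11132; (((M₁ M₂) M₃) M₄): 11×25 by 25×25 → 11×25, cost 11·25·25 = 6875; cumulative 18007. Total 18007.
Order B = ((M₁ M₂) (M₃ M₄)): (M₁ M₂): 11×19 by 19×23 → 11×23, cost 11·19·23 = 4807; (M₃ M₄): 23×25 by 25×25 → 23×25, cost 23·25·25 = 14375; ((M₁ M₂) (M₃ M₄)): 11×23 by 23×25 → 11×25, cost 11·23·25 = 6325; cumulative 25507. Total 25507.
Difference: |18007 − 25507| = 7500.

7500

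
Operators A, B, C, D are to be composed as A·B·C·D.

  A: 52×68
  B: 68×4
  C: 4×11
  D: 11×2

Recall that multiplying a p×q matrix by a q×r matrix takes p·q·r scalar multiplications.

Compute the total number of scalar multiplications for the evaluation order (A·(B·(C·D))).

(C·D): 4×11 by 11×2 → 4×2, cost 4·11·2 = 88
(B·(C·D)): 68×4 by 4×2 → 68×2, cost 68·4·2 = 544; cumulative 632
(A·(B·(C·D))): 52×68 by 68×2 → 52×2, cost 52·68·2 = 7072; cumulative 7704
Total: 7704 scalar multiplications.

7704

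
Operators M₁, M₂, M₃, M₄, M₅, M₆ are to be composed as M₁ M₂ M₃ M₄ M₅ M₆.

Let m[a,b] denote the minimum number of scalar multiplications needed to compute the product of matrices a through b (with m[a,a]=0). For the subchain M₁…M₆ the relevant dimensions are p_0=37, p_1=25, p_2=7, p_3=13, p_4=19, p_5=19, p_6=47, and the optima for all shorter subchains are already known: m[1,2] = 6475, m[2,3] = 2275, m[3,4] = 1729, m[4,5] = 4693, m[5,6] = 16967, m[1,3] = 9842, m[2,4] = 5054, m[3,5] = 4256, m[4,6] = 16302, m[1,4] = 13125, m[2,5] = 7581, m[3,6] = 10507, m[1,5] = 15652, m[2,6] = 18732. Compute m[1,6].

m[1,6] = min over k∈[1,5] of m[1,k]+m[k+1,6]+p_{0}·p_k·p_{6}.
k=1: 0 + 18732 + 37·25·47 = 62207; k=2: 6475 + 10507 + 37·7·47 = 29155; k=3: 9842 + 16302 + 37·13·47 = 48751; k=4: 13125 + 16967 + 37·19·47 = 63133; k=5: 15652 + 0 + 37·19·47 = 48693.
Minimum: 29155 at k=2.

29155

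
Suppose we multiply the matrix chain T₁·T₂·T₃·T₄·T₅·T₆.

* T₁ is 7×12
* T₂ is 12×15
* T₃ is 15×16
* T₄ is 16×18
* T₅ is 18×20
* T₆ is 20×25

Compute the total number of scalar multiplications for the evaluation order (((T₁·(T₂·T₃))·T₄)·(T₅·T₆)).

(T₂·T₃): 12×15 by 15×16 → 12×16, cost 12·15·16 = 2880
(T₁·(T₂·T₃)): 7×12 by 12×16 → 7×16, cost 7·12·16 = 1344; cumulative 4224
((T₁·(T₂·T₃))·T₄): 7×16 by 16×18 → 7×18, cost 7·16·18 = 2016; cumulative 6240
(T₅·T₆): 18×20 by 20×25 → 18×25, cost 18·20·25 = 9000
(((T₁·(T₂·T₃))·T₄)·(T₅·T₆)): 7×18 by 18×25 → 7×25, cost 7·18·25 = 3150; cumulative 18390
Total: 18390 scalar multiplications.

18390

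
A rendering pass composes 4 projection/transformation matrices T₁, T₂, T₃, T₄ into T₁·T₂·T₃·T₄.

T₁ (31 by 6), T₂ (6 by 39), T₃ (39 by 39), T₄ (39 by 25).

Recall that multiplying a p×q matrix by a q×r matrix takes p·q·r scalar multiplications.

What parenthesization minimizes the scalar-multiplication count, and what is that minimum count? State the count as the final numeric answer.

19626

Adjacent pairs: T₁T₂ = 31·6·39 = 7254; T₂T₃ = 6·39·39 = 9126; T₃T₄ = 39·39·25 = 38025.
Length 3: T₁..T₃: k=1: 0+9126+31·6·39=16380; k=2: 7254+0+31·39·39=54405 → min 16380 | T₂..T₄: k=2: 0+38025+6·39·25=43875; k=3: 9126+0+6·39·25=14976 → min 14976.
Length 4: T₁..T₄: k=1: 0+14976+31·6·25=19626; k=2: 7254+38025+31·39·25=75504; k=3: 16380+0+31·39·25=46605 → min 19626.
Optimal parenthesization: (T₁·((T₂·T₃)·T₄)) with cost 19626.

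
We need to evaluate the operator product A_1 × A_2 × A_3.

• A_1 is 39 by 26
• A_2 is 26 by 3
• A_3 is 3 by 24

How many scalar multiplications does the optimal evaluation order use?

5850

Order (A_1 × (A_2 × A_3)): (A_2 × A_3): 26×3 by 3×24 → 26×24, cost 26·3·24 = 1872; (A_1 × (A_2 × A_3)): 39×26 by 26×24 → 39×24, cost 39·26·24 = 24336; cumulative 26208. Total 26208.
Order ((A_1 × A_2) × A_3): (A_1 × A_2): 39×26 by 26×3 → 39×3, cost 39·26·3 = 3042; ((A_1 × A_2) × A_3): 39×3 by 3×24 → 39×24, cost 39·3·24 = 2808; cumulative 5850. Total 5850.
Minimum: 5850.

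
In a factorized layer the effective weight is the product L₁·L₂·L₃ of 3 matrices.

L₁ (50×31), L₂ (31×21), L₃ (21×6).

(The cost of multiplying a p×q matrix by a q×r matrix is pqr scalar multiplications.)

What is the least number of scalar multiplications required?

13206

Order (L₁·(L₂·L₃)): (L₂·L₃): 31×21 by 21×6 → 31×6, cost 31·21·6 = 3906; (L₁·(L₂·L₃)): 50×31 by 31×6 → 50×6, cost 50·31·6 = 9300; cumulative 13206. Total 13206.
Order ((L₁·L₂)·L₃): (L₁·L₂): 50×31 by 31×21 → 50×21, cost 50·31·21 = 32550; ((L₁·L₂)·L₃): 50×21 by 21×6 → 50×6, cost 50·21·6 = 6300; cumulative 38850. Total 38850.
Minimum: 13206.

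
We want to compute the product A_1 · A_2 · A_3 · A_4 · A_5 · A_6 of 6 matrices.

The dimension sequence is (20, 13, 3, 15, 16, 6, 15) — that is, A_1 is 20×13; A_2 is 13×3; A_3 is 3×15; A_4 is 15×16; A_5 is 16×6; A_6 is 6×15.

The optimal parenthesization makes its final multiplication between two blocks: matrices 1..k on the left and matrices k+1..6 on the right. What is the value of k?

Adjacent pairs: A_1A_2 = 20·13·3 = 780; A_2A_3 = 13·3·15 = 585; A_3A_4 = 3·15·16 = 720; A_4A_5 = 15·16·6 = 1440; A_5A_6 = 16·6·15 = 1440.
Length 3: A_1..A_3: k=1: 0+585+20·13·15=4485; k=2: 780+0+20·3·15=1680 → min 1680 | A_2..A_4: k=2: 0+720+13·3·16=1344; k=3: 585+0+13·15·16=3705 → min 1344 | A_3..A_5: k=3: 0+1440+3·15·6=1710; k=4: 720+0+3·16·6=1008 → min 1008 | A_4..A_6: k=4: 0+1440+15·16·15=5040; k=5: 1440+0+15·6·15=2790 → min 2790.
Length 4: A_1..A_4: k=1: 0+1344+20·13·16=5504; k=2: 780+720+20·3·16=2460; k=3: 1680+0+20·15·16=6480 → min 2460 | A_2..A_5: k=2: 0+1008+13·3·6=1242; k=3: 585+1440+13·15·6=3195; k=4: 1344+0+13·16·6=2592 → min 1242 | A_3..A_6: k=3: 0+2790+3·15·15=3465; k=4: 720+1440+3·16·15=2880; k=5: 1008+0+3·6·15=1278 → min 1278.
Length 5: A_1..A_5: k=1: 0+1242+20·13·6=2802; k=2: 780+1008+20·3·6=2148; k=3: 1680+1440+20·15·6=4920; k=4: 2460+0+20·16·6=4380 → min 2148 | A_2..A_6: k=2: 0+1278+13·3·15=1863; k=3: 585+2790+13·15·15=6300; k=4: 1344+1440+13·16·15=5904; k=5: 1242+0+13·6·15=2412 → min 1863.
Top-level splits: k=1: (A_1..A_1)·(A_2..A_6) → 0+1863+20·13·15 = 5763; k=2: (A_1..A_2)·(A_3..A_6) → 780+1278+20·3·15 = 2958; k=3: (A_1..A_3)·(A_4..A_6) → 1680+2790+20·15·15 = 8970; k=4: (A_1..A_4)·(A_5..A_6) → 2460+1440+20·16·15 = 8700; k=5: (A_1..A_5)·(A_6..A_6) → 2148+0+20·6·15 = 3948.
Best split is after A_2, i.e. k = 2.

2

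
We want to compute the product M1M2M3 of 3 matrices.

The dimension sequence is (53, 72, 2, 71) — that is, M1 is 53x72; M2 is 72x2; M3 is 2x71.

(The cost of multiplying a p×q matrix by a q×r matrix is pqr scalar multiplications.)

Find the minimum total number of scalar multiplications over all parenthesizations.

15158

Order (M1(M2M3)): (M2M3): 72×2 by 2×71 → 72×71, cost 72·2·71 = 10224; (M1(M2M3)): 53×72 by 72×71 → 53×71, cost 53·72·71 = 270936; cumulative 281160. Total 281160.
Order ((M1M2)M3): (M1M2): 53×72 by 72×2 → 53×2, cost 53·72·2 = 7632; ((M1M2)M3): 53×2 by 2×71 → 53×71, cost 53·2·71 = 7526; cumulative 15158. Total 15158.
Minimum: 15158.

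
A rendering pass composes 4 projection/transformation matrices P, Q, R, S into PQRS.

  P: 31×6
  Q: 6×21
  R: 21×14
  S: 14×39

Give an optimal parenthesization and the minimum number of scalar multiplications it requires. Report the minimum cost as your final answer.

12294

Adjacent pairs: PQ = 31·6·21 = 3906; QR = 6·21·14 = 1764; RS = 21·14·39 = 11466.
Length 3: P..R: k=1: 0+1764+31·6·14=4368; k=2: 3906+0+31·21·14=13020 → min 4368 | Q..S: k=2: 0+11466+6·21·39=16380; k=3: 1764+0+6·14·39=5040 → min 5040.
Length 4: P..S: k=1: 0+5040+31·6·39=12294; k=2: 3906+11466+31·21·39=40761; k=3: 4368+0+31·14·39=21294 → min 12294.
Optimal parenthesization: (P((QR)S)) with cost 12294.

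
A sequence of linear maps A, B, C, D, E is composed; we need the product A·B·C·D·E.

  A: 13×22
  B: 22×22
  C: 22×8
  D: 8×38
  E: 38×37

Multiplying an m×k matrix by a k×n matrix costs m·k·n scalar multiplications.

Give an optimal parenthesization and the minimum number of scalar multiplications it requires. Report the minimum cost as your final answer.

21256

Adjacent pairs: AB = 13·22·22 = 6292; BC = 22·22·8 = 3872; CD = 22·8·38 = 6688; DE = 8·38·37 = 11248.
Length 3: A..C: k=1: 0+3872+13·22·8=6160; k=2: 6292+0+13·22·8=8580 → min 6160 | B..D: k=2: 0+6688+22·22·38=25080; k=3: 3872+0+22·8·38=10560 → min 10560 | C..E: k=3: 0+11248+22·8·37=17760; k=4: 6688+0+22·38·37=37620 → min 17760.
Length 4: A..D: k=1: 0+10560+13·22·38=21428; k=2: 6292+6688+13·22·38=23848; k=3: 6160+0+13·8·38=10112 → min 10112 | B..E: k=2: 0+17760+22·22·37=35668; k=3: 3872+11248+22·8·37=21632; k=4: 10560+0+22·38·37=41492 → min 21632.
Length 5: A..E: k=1: 0+21632+13·22·37=32214; k=2: 6292+17760+13·22·37=34634; k=3: 6160+11248+13·8·37=21256; k=4: 10112+0+13·38·37=28390 → min 21256.
Optimal parenthesization: ((A·(B·C))·(D·E)) with cost 21256.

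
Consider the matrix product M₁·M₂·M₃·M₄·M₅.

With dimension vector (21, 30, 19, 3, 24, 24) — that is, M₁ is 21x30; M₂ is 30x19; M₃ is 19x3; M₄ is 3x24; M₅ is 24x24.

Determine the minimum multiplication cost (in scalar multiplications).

Adjacent pairs: M₁M₂ = 21·30·19 = 11970; M₂M₃ = 30·19·3 = 1710; M₃M₄ = 19·3·24 = 1368; M₄M₅ = 3·24·24 = 1728.
Length 3: M₁..M₃: k=1: 0+1710+21·30·3=3600; k=2: 11970+0+21·19·3=13167 → min 3600 | M₂..M₄: k=2: 0+1368+30·19·24=15048; k=3: 1710+0+30·3·24=3870 → min 3870 | M₃..M₅: k=3: 0+1728+19·3·24=3096; k=4: 1368+0+19·24·24=12312 → min 3096.
Length 4: M₁..M₄: k=1: 0+3870+21·30·24=18990; k=2: 11970+1368+21·19·24=22914; k=3: 3600+0+21·3·24=5112 → min 5112 | M₂..M₅: k=2: 0+3096+30·19·24=16776; k=3: 1710+1728+30·3·24=5598; k=4: 3870+0+30·24·24=21150 → min 5598.
Length 5: M₁..M₅: k=1: 0+5598+21·30·24=20718; k=2: 11970+3096+21·19·24=24642; k=3: 3600+1728+21·3·24=6840; k=4: 5112+0+21·24·24=17208 → min 6840.
Optimal order: ((M₁·(M₂·M₃))·(M₄·M₅)) with cost 6840.

6840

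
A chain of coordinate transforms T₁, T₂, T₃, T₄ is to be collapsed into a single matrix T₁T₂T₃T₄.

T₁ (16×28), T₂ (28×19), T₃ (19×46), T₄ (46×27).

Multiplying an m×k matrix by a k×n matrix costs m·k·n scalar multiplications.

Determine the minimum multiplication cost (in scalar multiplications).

40318

Adjacent pairs: T₁T₂ = 16·28·19 = 8512; T₂T₃ = 28·19·46 = 24472; T₃T₄ = 19·46·27 = 23598.
Length 3: T₁..T₃: k=1: 0+24472+16·28·46=45080; k=2: 8512+0+16·19·46=22496 → min 22496 | T₂..T₄: k=2: 0+23598+28·19·27=37962; k=3: 24472+0+28·46·27=59248 → min 37962.
Length 4: T₁..T₄: k=1: 0+37962+16·28·27=50058; k=2: 8512+23598+16·19·27=40318; k=3: 22496+0+16·46·27=42368 → min 40318.
Optimal order: ((T₁T₂)(T₃T₄)) with cost 40318.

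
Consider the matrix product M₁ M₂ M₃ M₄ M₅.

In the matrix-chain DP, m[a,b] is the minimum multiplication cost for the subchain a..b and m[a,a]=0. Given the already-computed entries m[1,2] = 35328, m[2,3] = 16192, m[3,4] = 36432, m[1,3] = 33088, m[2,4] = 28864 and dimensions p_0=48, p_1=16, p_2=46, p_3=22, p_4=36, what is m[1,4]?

m[1,4] = min over k∈[1,3] of m[1,k]+m[k+1,4]+p_{0}·p_k·p_{4}.
k=1: 0 + 28864 + 48·16·36 = 56512; k=2: 35328 + 36432 + 48·46·36 = 151248; k=3: 33088 + 0 + 48·22·36 = 71104.
Minimum: 56512 at k=1.

56512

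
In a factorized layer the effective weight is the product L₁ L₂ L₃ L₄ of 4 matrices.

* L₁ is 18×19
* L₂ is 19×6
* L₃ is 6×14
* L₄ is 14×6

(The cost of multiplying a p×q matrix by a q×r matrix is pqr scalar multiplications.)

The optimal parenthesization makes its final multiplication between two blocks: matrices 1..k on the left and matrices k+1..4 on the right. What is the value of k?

Adjacent pairs: L₁L₂ = 18·19·6 = 2052; L₂L₃ = 19·6·14 = 1596; L₃L₄ = 6·14·6 = 504.
Length 3: L₁..L₃: k=1: 0+1596+18·19·14=6384; k=2: 2052+0+18·6·14=3564 → min 3564 | L₂..L₄: k=2: 0+504+19·6·6=1188; k=3: 1596+0+19·14·6=3192 → min 1188.
Top-level splits: k=1: (L₁..L₁)·(L₂..L₄) → 0+1188+18·19·6 = 3240; k=2: (L₁..L₂)·(L₃..L₄) → 2052+504+18·6·6 = 3204; k=3: (L₁..L₃)·(L₄..L₄) → 3564+0+18·14·6 = 5076.
Best split is after L₂, i.e. k = 2.

2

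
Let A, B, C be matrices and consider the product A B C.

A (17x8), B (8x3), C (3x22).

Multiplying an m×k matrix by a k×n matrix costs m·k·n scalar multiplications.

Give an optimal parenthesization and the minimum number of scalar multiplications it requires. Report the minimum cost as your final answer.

(A (B C)): cost 3520.
((A B) C): cost 1530.
Optimal: ((A B) C) with cost 1530.

1530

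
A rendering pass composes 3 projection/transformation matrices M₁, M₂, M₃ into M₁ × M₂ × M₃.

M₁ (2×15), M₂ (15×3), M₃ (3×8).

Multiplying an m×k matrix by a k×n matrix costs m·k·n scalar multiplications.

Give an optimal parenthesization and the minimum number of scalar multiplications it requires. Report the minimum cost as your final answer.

138

(M₁ × (M₂ × M₃)): cost 600.
((M₁ × M₂) × M₃): cost 138.
Optimal: ((M₁ × M₂) × M₃) with cost 138.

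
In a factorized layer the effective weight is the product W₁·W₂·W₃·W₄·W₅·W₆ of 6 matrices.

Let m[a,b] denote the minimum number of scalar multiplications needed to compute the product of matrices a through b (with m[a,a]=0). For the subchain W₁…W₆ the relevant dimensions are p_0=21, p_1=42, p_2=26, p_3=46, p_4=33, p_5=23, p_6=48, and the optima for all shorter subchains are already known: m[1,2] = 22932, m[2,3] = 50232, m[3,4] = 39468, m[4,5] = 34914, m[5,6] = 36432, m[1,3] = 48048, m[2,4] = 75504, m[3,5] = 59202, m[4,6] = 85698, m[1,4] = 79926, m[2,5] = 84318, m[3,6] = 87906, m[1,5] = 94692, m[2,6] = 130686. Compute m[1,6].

117876

m[1,6] = min over k∈[1,5] of m[1,k]+m[k+1,6]+p_{0}·p_k·p_{6}.
k=1: 0 + 130686 + 21·42·48 = 173022; k=2: 22932 + 87906 + 21·26·48 = 137046; k=3: 48048 + 85698 + 21·46·48 = 180114; k=4: 79926 + 36432 + 21·33·48 = 149622; k=5: 94692 + 0 + 21·23·48 = 117876.
Minimum: 117876 at k=5.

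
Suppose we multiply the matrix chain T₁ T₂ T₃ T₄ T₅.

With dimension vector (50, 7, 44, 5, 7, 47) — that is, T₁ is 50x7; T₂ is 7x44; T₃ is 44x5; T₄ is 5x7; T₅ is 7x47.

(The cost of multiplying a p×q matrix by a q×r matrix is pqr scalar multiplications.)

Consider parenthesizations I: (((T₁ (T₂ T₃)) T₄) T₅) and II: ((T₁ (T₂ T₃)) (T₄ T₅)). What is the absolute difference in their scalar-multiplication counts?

Order I = (((T₁ (T₂ T₃)) T₄) T₅): (T₂ T₃): 7×44 by 44×5 → 7×5, cost 7·44·5 = 1540; (T₁ (T₂ T₃)): 50×7 by 7×5 → 50×5, cost 50·7·5 = 1750; cumulative 3290; ((T₁ (T₂ T₃)) T₄): 50×5 by 5×7 → 50×7, cost 50·5·7 = 1750; cumulative 5040; (((T₁ (T₂ T₃)) T₄) T₅): 50×7 by 7×47 → 50×47, cost 50·7·47 = 16450; cumulative 21490. Total 21490.
Order II = ((T₁ (T₂ T₃)) (T₄ T₅)): (T₂ T₃): 7×44 by 44×5 → 7×5, cost 7·44·5 = 1540; (T₁ (T₂ T₃)): 50×7 by 7×5 → 50×5, cost 50·7·5 = 1750; cumulative 3290; (T₄ T₅): 5×7 by 7×47 → 5×47, cost 5·7·47 = 1645; ((T₁ (T₂ T₃)) (T₄ T₅)): 50×5 by 5×47 → 50×47, cost 50·5·47 = 11750; cumulative 16685. Total 16685.
Difference: |21490 − 16685| = 4805.

4805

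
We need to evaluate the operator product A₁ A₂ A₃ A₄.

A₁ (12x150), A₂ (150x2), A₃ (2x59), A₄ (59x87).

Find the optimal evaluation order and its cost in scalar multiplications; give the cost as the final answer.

Adjacent pairs: A₁A₂ = 12·150·2 = 3600; A₂A₃ = 150·2·59 = 17700; A₃A₄ = 2·59·87 = 10266.
Length 3: A₁..A₃: k=1: 0+17700+12·150·59=123900; k=2: 3600+0+12·2·59=5016 → min 5016 | A₂..A₄: k=2: 0+10266+150·2·87=36366; k=3: 17700+0+150·59·87=787650 → min 36366.
Length 4: A₁..A₄: k=1: 0+36366+12·150·87=192966; k=2: 3600+10266+12·2·87=15954; k=3: 5016+0+12·59·87=66612 → min 15954.
Optimal parenthesization: ((A₁ A₂) (A₃ A₄)) with cost 15954.

15954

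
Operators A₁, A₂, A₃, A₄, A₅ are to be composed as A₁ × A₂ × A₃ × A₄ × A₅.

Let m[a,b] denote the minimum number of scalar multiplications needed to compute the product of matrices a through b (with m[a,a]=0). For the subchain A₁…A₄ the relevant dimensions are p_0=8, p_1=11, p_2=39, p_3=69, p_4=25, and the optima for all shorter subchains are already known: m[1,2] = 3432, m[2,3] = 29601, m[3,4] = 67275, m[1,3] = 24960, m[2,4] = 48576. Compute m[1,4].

m[1,4] = min over k∈[1,3] of m[1,k]+m[k+1,4]+p_{0}·p_k·p_{4}.
k=1: 0 + 48576 + 8·11·25 = 50776; k=2: 3432 + 67275 + 8·39·25 = 78507; k=3: 24960 + 0 + 8·69·25 = 38760.
Minimum: 38760 at k=3.

38760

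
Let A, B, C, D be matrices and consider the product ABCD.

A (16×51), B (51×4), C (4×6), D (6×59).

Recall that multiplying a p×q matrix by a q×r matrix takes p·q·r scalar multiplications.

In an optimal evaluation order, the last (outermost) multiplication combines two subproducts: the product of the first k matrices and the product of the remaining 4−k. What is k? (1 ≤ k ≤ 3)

Adjacent pairs: AB = 16·51·4 = 3264; BC = 51·4·6 = 1224; CD = 4·6·59 = 1416.
Length 3: A..C: k=1: 0+1224+16·51·6=6120; k=2: 3264+0+16·4·6=3648 → min 3648 | B..D: k=2: 0+1416+51·4·59=13452; k=3: 1224+0+51·6·59=19278 → min 13452.
Top-level splits: k=1: (A..A)·(B..D) → 0+13452+16·51·59 = 61596; k=2: (A..B)·(C..D) → 3264+1416+16·4·59 = 8456; k=3: (A..C)·(D..D) → 3648+0+16·6·59 = 9312.
Best split is after B, i.e. k = 2.

2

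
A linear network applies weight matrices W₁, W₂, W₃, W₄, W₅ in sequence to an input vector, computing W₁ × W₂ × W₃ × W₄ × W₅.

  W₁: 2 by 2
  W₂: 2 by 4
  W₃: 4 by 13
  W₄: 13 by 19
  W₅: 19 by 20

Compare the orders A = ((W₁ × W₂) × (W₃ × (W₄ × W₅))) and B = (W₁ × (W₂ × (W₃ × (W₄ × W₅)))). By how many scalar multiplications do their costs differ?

64

Order A = ((W₁ × W₂) × (W₃ × (W₄ × W₅))): (W₁ × W₂): 2×2 by 2×4 → 2×4, cost 2·2·4 = 16; (W₄ × W₅): 13×19 by 19×20 → 13×20, cost 13·19·20 = 4940; (W₃ × (W₄ × W₅)): 4×13 by 13×20 → 4×20, cost 4·13·20 = 1040; cumulative 5980; ((W₁ × W₂) × (W₃ × (W₄ × W₅))): 2×4 by 4×20 → 2×20, cost 2·4·20 = 160; cumulative 6156. Total 6156.
Order B = (W₁ × (W₂ × (W₃ × (W₄ × W₅)))): (W₄ × W₅): 13×19 by 19×20 → 13×20, cost 13·19·20 = 4940; (W₃ × (W₄ × W₅)): 4×13 by 13×20 → 4×20, cost 4·13·20 = 1040; cumulative 5980; (W₂ × (W₃ × (W₄ × W₅))): 2×4 by 4×20 → 2×20, cost 2·4·20 = 160; cumulative 6140; (W₁ × (W₂ × (W₃ × (W₄ × W₅)))): 2×2 by 2×20 → 2×20, cost 2·2·20 = 80; cumulative 6220. Total 6220.
Difference: |6156 − 6220| = 64.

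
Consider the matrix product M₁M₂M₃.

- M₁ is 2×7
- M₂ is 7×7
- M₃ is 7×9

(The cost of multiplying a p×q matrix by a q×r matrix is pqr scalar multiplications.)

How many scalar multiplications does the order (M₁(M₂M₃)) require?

(M₂M₃): 7×7 by 7×9 → 7×9, cost 7·7·9 = 441
(M₁(M₂M₃)): 2×7 by 7×9 → 2×9, cost 2·7·9 = 126; cumulative 567
Total: 567 scalar multiplications.

567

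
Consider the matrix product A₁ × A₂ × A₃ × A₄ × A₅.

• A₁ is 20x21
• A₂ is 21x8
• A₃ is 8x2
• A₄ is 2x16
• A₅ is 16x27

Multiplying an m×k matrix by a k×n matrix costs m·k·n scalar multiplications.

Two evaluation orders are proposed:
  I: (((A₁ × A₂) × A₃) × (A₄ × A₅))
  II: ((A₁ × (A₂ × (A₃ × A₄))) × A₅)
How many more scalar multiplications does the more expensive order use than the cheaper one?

12680

Order I = (((A₁ × A₂) × A₃) × (A₄ × A₅)): (A₁ × A₂): 20×21 by 21×8 → 20×8, cost 20·21·8 = 3360; ((A₁ × A₂) × A₃): 20×8 by 8×2 → 20×2, cost 20·8·2 = 320; cumulative 3680; (A₄ × A₅): 2×16 by 16×27 → 2×27, cost 2·16·27 = 864; (((A₁ × A₂) × A₃) × (A₄ × A₅)): 20×2 by 2×27 → 20×27, cost 20·2·27 = 1080; cumulative 5624. Total 5624.
Order II = ((A₁ × (A₂ × (A₃ × A₄))) × A₅): (A₃ × A₄): 8×2 by 2×16 → 8×16, cost 8·2·16 = 256; (A₂ × (A₃ × A₄)): 21×8 by 8×16 → 21×16, cost 21·8·16 = 2688; cumulative 2944; (A₁ × (A₂ × (A₃ × A₄))): 20×21 by 21×16 → 20×16, cost 20·21·16 = 6720; cumulative 9664; ((A₁ × (A₂ × (A₃ × A₄))) × A₅): 20×16 by 16×27 → 20×27, cost 20·16·27 = 8640; cumulative 18304. Total 18304.
Difference: |5624 − 18304| = 12680.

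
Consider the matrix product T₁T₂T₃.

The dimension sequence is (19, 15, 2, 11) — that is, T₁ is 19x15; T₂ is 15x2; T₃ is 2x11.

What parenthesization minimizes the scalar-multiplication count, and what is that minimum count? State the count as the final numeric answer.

988

(T₁(T₂T₃)): cost 3465.
((T₁T₂)T₃): cost 988.
Optimal: ((T₁T₂)T₃) with cost 988.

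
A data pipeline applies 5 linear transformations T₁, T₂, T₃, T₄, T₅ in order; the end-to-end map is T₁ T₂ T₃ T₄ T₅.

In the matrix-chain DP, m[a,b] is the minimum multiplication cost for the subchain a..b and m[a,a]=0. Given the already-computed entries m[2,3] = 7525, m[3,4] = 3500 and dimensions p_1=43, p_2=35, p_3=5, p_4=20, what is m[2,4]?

m[2,4] = min over k∈[2,3] of m[2,k]+m[k+1,4]+p_{1}·p_k·p_{4}.
k=2: 0 + 3500 + 43·35·20 = 33600; k=3: 7525 + 0 + 43·5·20 = 11825.
Minimum: 11825 at k=3.

11825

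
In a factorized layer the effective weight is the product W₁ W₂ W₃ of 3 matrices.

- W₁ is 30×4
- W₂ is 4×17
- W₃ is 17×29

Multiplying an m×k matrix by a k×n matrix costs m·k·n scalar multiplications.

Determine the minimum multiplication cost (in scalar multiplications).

Order (W₁ (W₂ W₃)): (W₂ W₃): 4×17 by 17×29 → 4×29, cost 4·17·29 = 1972; (W₁ (W₂ W₃)): 30×4 by 4×29 → 30×29, cost 30·4·29 = 3480; cumulative 5452. Total 5452.
Order ((W₁ W₂) W₃): (W₁ W₂): 30×4 by 4×17 → 30×17, cost 30·4·17 = 2040; ((W₁ W₂) W₃): 30×17 by 17×29 → 30×29, cost 30·17·29 = 14790; cumulative 16830. Total 16830.
Minimum: 5452.

5452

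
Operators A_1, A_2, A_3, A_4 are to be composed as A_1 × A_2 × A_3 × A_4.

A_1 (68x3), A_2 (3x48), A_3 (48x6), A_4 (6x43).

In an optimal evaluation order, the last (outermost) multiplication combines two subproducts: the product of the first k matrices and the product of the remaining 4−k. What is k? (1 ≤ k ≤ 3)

Adjacent pairs: A_1A_2 = 68·3·48 = 9792; A_2A_3 = 3·48·6 = 864; A_3A_4 = 48·6·43 = 12384.
Length 3: A_1..A_3: k=1: 0+864+68·3·6=2088; k=2: 9792+0+68·48·6=29376 → min 2088 | A_2..A_4: k=2: 0+12384+3·48·43=18576; k=3: 864+0+3·6·43=1638 → min 1638.
Top-level splits: k=1: (A_1..A_1)·(A_2..A_4) → 0+1638+68·3·43 = 10410; k=2: (A_1..A_2)·(A_3..A_4) → 9792+12384+68·48·43 = 162528; k=3: (A_1..A_3)·(A_4..A_4) → 2088+0+68·6·43 = 19632.
Best split is after A_1, i.e. k = 1.

1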